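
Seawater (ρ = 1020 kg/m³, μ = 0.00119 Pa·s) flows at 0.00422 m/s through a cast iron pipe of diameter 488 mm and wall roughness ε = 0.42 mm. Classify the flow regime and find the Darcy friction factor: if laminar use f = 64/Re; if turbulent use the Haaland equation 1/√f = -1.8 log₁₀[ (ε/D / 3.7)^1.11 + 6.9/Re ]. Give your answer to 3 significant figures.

f ≈ 0.0363

Re = ρVD/μ = 1020·0.00422·0.488/0.00119 = 1765.
Re < 2300 → laminar, so f = 64/Re = 0.03626 (roughness is irrelevant in laminar flow).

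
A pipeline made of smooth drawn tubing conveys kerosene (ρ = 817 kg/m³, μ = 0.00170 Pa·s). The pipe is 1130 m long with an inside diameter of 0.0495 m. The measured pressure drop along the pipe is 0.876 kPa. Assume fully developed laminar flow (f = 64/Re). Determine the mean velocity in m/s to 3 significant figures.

V ≈ 0.0349 m/s

For laminar flow, f = 64/Re with Re = ρVD/μ, so Darcy-Weisbach reduces to ΔP = 32μLV/D². Solving for V: V = ΔP·D²/(32μL) = 876·(0.0495)²/(32·0.0017·1130) = 0.03492 m/s.
Check: Re = ρVD/μ = 817·0.03492·0.0495/0.0017 = 830.6 < 2300, so the laminar assumption holds.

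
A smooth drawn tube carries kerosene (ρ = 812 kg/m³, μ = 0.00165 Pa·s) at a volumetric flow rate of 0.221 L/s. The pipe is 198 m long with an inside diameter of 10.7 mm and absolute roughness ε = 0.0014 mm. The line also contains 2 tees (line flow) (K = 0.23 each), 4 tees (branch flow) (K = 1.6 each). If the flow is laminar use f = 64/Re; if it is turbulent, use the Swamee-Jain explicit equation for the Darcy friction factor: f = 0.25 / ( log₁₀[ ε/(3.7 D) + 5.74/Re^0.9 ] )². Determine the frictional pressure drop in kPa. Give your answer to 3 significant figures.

ΔP ≈ 1340 kPa

Q = 0.221 L/s = 0.221/1000 = 0.000221 m³/s.
Cross-sectional area A = πD²/4 = π(0.0107)²/4 = 8.992e-05 m²; mean velocity V = Q/A = 0.000221/8.992e-05 = 2.458 m/s.
Reynolds number Re = ρVD/μ = 812 · 2.458 · 0.0107 / 0.00165 = 1.294e+04.
Re > 4000 → turbulent. Relative roughness ε/D = 1.4e-06/0.0107 = 0.000131. Swamee-Jain: f = 0.25/(log₁₀[0.000131/3.7 + 5.74/1.294e+04^0.9])² = 0.25/(log₁₀[3.54e-05 + 0.00114])² = 0.25/(-2.929)² = 0.02915.
Total minor-loss coefficient ΣK = 2·0.23 + 4·1.6 = 6.86.
ΔP = [f·L/D + ΣK]·(ρV²/2) = [0.02915·198/0.0107 + 6.86]·(812·2.458²/2) = [539.4 + 6.86]·2452 = 1.34e+06 Pa.
ΔP = 1.34e+06 Pa = 1340 kPa.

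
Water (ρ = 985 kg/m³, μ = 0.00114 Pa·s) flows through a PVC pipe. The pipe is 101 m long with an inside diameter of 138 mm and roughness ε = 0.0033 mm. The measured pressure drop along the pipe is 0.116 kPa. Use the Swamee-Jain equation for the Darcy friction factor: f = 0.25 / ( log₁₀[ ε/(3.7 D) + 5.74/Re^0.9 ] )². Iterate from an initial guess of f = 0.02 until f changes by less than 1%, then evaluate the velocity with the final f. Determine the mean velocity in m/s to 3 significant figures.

Rearranging Darcy-Weisbach: V = √(2·ΔP·D/(f·L·ρ)). With ε/D = 3.3e-06/0.138 = 2.39e-05, iterate starting from f = 0.02:
  f = 0.02 → V = √(2·116·0.138/(0.02·101·985)) = 0.1268 m/s; Re = ρVD/μ = 1.513e+04; f → 0.02778
  f = 0.02778 → V = 0.1076 m/s; Re = 1.283e+04; f → 0.029
  f = 0.029 → V = 0.1053 m/s; Re = 1.256e+04; f → 0.02916
Converged (Δf/f < 1%). With the final f = 0.02916: V = √(2·116·0.138/(0.02916·101·985)) = 0.105 m/s.

V ≈ 0.105 m/s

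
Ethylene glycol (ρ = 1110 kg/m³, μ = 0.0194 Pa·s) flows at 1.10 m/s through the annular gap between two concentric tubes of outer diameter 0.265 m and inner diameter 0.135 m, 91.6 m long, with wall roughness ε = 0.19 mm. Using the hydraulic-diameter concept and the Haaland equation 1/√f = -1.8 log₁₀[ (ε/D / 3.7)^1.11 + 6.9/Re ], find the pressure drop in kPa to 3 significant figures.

Hydraulic diameter D_h = 4A/P = D_o - D_i = 0.265 - 0.135 = 0.13 m.
Re = ρVD_h/μ = 1110·1.1·0.13/0.0194 = 8182.
ε/D_h = 0.00019/0.13 = 0.00146; Haaland gives 1/√f = -1.8 log₁₀[0.000167+0.000843] = 5.392, so f = 0.03439.
ΔP = f(L/D_h)(ρV²/2) = 0.03439·91.6/0.13·671.6 = 1.627e+04 Pa.
ΔP = 16.3 kPa.

ΔP ≈ 16.3 kPa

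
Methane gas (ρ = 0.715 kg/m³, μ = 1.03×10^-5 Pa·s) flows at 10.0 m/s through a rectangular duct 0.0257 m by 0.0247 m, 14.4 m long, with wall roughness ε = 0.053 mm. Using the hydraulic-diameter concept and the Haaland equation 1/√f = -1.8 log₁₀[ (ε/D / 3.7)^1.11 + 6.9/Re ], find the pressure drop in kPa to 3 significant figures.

Hydraulic diameter D_h = 4A/P = 4·(0.0257·0.0247)/(2·(0.0257+0.0247)) = 0.002539/0.1008 = 0.02519 m.
Re = ρVD_h/μ = 0.715·10·0.02519/1.03e-05 = 1.749e+04.
ε/D_h = 5.3e-05/0.02519 = 0.0021; Haaland gives 1/√f = -1.8 log₁₀[0.00025+0.000395] = 5.743, so f = 0.03032.
ΔP = f(L/D_h)(ρV²/2) = 0.03032·14.4/0.02519·35.75 = 619.6 Pa.
ΔP = 0.620 kPa.

ΔP ≈ 0.620 kPa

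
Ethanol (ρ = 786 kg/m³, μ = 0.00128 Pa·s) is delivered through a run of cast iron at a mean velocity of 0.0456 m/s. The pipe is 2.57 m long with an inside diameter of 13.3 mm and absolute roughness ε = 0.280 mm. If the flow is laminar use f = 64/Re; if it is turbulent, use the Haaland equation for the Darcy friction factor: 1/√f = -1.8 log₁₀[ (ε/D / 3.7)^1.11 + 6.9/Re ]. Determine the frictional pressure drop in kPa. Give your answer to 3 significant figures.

ΔP ≈ 0.0271 kPa

Reynolds number Re = ρVD/μ = 786 · 0.0456 · 0.0133 / 0.00128 = 372.4.
Re < 2300 → laminar flow, so f = 64/Re = 64/372.4 = 0.1719 (the turbulent correlation is not needed).
Darcy-Weisbach: ΔP = f(L/D)(ρV²/2) = 0.1719·(2.57/0.0133)·(786·0.0456²/2) = 0.1719·193.2·0.8172 = 27.14 Pa.
ΔP = 27.14 Pa = 0.0271 kPa.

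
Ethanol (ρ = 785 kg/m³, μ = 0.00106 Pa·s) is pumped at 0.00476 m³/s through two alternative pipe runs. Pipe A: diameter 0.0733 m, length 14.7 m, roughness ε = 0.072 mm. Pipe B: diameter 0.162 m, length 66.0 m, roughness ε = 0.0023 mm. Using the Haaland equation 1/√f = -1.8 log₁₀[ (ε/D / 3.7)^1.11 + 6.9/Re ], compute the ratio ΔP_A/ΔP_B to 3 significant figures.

ΔP_A/ΔP_B ≈ 11.4

Pipe A: V = Q/A = 0.00476/0.00422 = 1.128 m/s; Re = 6.123e+04; ε/D = 0.000982; Haaland → f = 0.02307; ΔP_A = f(L/D)(ρV²/2) = 2311 Pa.
Pipe B: V = Q/A = 0.00476/0.02061 = 0.2309 m/s; Re = 2.771e+04; ε/D = 1.42e-05; Haaland → f = 0.02379; ΔP_B = f(L/D)(ρV²/2) = 202.9 Pa.
ΔP_A/ΔP_B = 2311/202.9 = 11.4.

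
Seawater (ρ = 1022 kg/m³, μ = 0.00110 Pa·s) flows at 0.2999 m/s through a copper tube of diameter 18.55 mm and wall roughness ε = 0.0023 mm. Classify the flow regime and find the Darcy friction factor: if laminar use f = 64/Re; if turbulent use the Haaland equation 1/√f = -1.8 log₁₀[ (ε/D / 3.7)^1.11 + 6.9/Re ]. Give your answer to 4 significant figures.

f ≈ 0.03744

Re = ρVD/μ = 1022·0.2999·0.01855/0.0011 = 5169.
Re > 4000 → turbulent. ε/D = 2.3e-06/0.01855 = 0.000124; Haaland: 1/√f = -1.8 log₁₀[1.08e-05 + 0.00133] = 5.168, so f = 0.03744.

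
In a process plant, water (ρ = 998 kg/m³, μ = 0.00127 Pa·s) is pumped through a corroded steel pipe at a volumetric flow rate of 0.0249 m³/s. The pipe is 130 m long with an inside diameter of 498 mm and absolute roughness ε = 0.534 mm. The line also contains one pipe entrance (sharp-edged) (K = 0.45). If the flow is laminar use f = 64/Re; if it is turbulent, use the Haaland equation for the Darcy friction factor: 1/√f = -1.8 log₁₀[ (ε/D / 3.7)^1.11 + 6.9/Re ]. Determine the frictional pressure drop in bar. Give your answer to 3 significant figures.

Cross-sectional area A = πD²/4 = π(0.498)²/4 = 0.1948 m²; mean velocity V = Q/A = 0.0249/0.1948 = 0.1278 m/s.
Reynolds number Re = ρVD/μ = 998 · 0.1278 · 0.498 / 0.00127 = 5.003e+04.
Re > 4000 → turbulent. Relative roughness ε/D = 0.000534/0.498 = 0.00107. Haaland: 1/√f = -1.8 log₁₀[(0.00107/3.7)^1.11 + 6.9/5.003e+04] = -1.8 log₁₀[0.000118 + 0.000138] = 6.465, so f = 0.02393.
Total minor-loss coefficient ΣK = 1·0.45 = 0.45.
ΔP = [f·L/D + ΣK]·(ρV²/2) = [0.02393·130/0.498 + 0.45]·(998·0.1278²/2) = [6.247 + 0.45]·8.155 = 54.61 Pa.
ΔP = 54.61 Pa = 5.46×10^-4 bar.

ΔP ≈ 5.46×10^-4 bar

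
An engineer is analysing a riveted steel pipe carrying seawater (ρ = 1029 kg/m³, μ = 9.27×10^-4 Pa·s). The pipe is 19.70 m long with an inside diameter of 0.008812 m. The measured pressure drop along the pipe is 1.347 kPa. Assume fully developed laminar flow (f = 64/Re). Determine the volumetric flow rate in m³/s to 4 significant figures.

For laminar flow, f = 64/Re with Re = ρVD/μ, so Darcy-Weisbach reduces to ΔP = 32μLV/D². Solving for V: V = ΔP·D²/(32μL) = 1347·(0.008812)²/(32·0.000927·19.7) = 0.179 m/s.
Check: Re = ρVD/μ = 1029·0.179·0.008812/0.000927 = 1751 < 2300, so the laminar assumption holds.
Q = V·A = 0.179·(π/4·0.008812²) = 1.092e-05 m³/s = 1.092×10^-5 m³/s.

Q ≈ 1.092×10^-5 m³/s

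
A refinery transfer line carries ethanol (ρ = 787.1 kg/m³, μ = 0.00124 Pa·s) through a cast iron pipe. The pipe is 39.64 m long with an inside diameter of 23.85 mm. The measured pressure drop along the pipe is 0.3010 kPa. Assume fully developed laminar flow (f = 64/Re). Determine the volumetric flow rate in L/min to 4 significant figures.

Q ≈ 2.918 L/min

For laminar flow, f = 64/Re with Re = ρVD/μ, so Darcy-Weisbach reduces to ΔP = 32μLV/D². Solving for V: V = ΔP·D²/(32μL) = 301·(0.02385)²/(32·0.00124·39.64) = 0.1089 m/s.
Check: Re = ρVD/μ = 787.1·0.1089·0.02385/0.00124 = 1648 < 2300, so the laminar assumption holds.
Q = V·A = 0.1089·(π/4·0.02385²) = 4.863e-05 m³/s = 2.918 L/min.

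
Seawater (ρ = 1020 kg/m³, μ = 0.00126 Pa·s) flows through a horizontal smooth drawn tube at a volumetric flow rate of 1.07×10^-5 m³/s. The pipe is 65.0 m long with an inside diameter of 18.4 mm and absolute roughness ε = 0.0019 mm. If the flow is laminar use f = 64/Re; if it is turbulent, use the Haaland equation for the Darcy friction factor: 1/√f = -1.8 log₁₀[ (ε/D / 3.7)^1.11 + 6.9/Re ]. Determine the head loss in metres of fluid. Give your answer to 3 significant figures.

h_f ≈ 0.0311 m

Cross-sectional area A = πD²/4 = π(0.0184)²/4 = 0.0002659 m²; mean velocity V = Q/A = 1.07e-05/0.0002659 = 0.04024 m/s.
Reynolds number Re = ρVD/μ = 1020 · 0.04024 · 0.0184 / 0.00126 = 599.4.
Re < 2300 → laminar flow, so f = 64/Re = 64/599.4 = 0.1068 (the turbulent correlation is not needed).
Darcy-Weisbach: ΔP = f(L/D)(ρV²/2) = 0.1068·(65/0.0184)·(1020·0.04024²/2) = 0.1068·3533·0.8258 = 311.5 Pa.
Head loss h_f = ΔP/(ρg) = 311.5/(1020·9.81) = 0.0311 m.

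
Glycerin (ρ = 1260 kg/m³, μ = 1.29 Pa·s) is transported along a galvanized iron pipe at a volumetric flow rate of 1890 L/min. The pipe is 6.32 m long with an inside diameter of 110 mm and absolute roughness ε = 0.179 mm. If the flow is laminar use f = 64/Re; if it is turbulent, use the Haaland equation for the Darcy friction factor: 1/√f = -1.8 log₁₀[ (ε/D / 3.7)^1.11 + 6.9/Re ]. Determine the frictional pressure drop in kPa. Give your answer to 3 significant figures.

Q = 1890 L/min = 1890/60000 = 0.0315 m³/s.
Cross-sectional area A = πD²/4 = π(0.11)²/4 = 0.009503 m²; mean velocity V = Q/A = 0.0315/0.009503 = 3.315 m/s.
Reynolds number Re = ρVD/μ = 1260 · 3.315 · 0.11 / 1.29 = 356.1.
Re < 2300 → laminar flow, so f = 64/Re = 64/356.1 = 0.1797 (the turbulent correlation is not needed).
Darcy-Weisbach: ΔP = f(L/D)(ρV²/2) = 0.1797·(6.32/0.11)·(1260·3.315²/2) = 0.1797·57.45·6922 = 7.147e+04 Pa.
ΔP = 7.147e+04 Pa = 71.5 kPa.

ΔP ≈ 71.5 kPa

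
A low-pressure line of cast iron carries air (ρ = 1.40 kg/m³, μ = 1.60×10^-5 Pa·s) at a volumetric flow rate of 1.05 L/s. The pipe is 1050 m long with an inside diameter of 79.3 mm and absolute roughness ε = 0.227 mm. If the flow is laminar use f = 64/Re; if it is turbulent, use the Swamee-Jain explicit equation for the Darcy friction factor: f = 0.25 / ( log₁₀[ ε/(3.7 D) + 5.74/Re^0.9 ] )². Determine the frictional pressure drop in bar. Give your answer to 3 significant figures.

Q = 1.05 L/s = 1.05/1000 = 0.00105 m³/s.
Cross-sectional area A = πD²/4 = π(0.0793)²/4 = 0.004939 m²; mean velocity V = Q/A = 0.00105/0.004939 = 0.2126 m/s.
Reynolds number Re = ρVD/μ = 1.4 · 0.2126 · 0.0793 / 1.6e-05 = 1475.
Re < 2300 → laminar flow, so f = 64/Re = 64/1475 = 0.04339 (the turbulent correlation is not needed).
Darcy-Weisbach: ΔP = f(L/D)(ρV²/2) = 0.04339·(1050/0.0793)·(1.4·0.2126²/2) = 0.04339·1.324e+04·0.03164 = 18.17 Pa.
ΔP = 18.17 Pa = 1.82×10^-4 bar.

ΔP ≈ 1.82×10^-4 bar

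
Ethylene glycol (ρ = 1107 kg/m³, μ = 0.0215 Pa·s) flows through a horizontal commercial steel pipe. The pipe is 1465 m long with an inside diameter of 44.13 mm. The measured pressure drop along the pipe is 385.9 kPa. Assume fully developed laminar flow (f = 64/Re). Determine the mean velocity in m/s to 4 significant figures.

For laminar flow, f = 64/Re with Re = ρVD/μ, so Darcy-Weisbach reduces to ΔP = 32μLV/D². Solving for V: V = ΔP·D²/(32μL) = 3.859e+05·(0.04413)²/(32·0.0215·1465) = 0.7456 m/s.
Check: Re = ρVD/μ = 1107·0.7456·0.04413/0.0215 = 1694 < 2300, so the laminar assumption holds.

V ≈ 0.7456 m/s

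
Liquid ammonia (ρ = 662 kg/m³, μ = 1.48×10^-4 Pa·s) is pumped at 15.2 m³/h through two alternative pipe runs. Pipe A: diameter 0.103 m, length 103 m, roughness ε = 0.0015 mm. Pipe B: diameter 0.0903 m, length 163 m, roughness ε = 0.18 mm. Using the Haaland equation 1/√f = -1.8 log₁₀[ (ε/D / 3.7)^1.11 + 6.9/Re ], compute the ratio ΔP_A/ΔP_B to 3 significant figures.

Pipe A: V = Q/A = 0.004222/0.008332 = 0.5067 m/s; Re = 2.335e+05; ε/D = 1.46e-05; Haaland → f = 0.01514; ΔP_A = f(L/D)(ρV²/2) = 1287 Pa.
Pipe B: V = Q/A = 0.004222/0.006404 = 0.6593 m/s; Re = 2.663e+05; ε/D = 0.00199; Haaland → f = 0.02404; ΔP_B = f(L/D)(ρV²/2) = 6244 Pa.
ΔP_A/ΔP_B = 1287/6244 = 0.206.

ΔP_A/ΔP_B ≈ 0.206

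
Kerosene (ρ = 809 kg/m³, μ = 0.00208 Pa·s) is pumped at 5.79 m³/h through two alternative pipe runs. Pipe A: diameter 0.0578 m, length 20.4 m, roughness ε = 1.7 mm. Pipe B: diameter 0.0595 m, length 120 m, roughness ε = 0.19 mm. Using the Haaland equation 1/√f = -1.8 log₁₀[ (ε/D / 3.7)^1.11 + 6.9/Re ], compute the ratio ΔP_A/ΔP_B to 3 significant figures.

ΔP_A/ΔP_B ≈ 0.347

Pipe A: V = Q/A = 0.001608/0.002624 = 0.613 m/s; Re = 1.378e+04; ε/D = 0.0294; Haaland → f = 0.05904; ΔP_A = f(L/D)(ρV²/2) = 3167 Pa.
Pipe B: V = Q/A = 0.001608/0.002781 = 0.5784 m/s; Re = 1.339e+04; ε/D = 0.00319; Haaland → f = 0.0334; ΔP_B = f(L/D)(ρV²/2) = 9118 Pa.
ΔP_A/ΔP_B = 3167/9118 = 0.347.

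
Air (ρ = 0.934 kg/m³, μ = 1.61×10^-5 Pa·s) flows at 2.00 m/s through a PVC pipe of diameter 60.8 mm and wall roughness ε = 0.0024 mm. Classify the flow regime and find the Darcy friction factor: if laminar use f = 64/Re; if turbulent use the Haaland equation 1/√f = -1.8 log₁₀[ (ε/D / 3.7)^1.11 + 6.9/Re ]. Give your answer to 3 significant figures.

f ≈ 0.0341

Re = ρVD/μ = 0.934·2·0.0608/1.61e-05 = 7054.
Re > 4000 → turbulent. ε/D = 2.4e-06/0.0608 = 3.95e-05; Haaland: 1/√f = -1.8 log₁₀[3.03e-06 + 0.000978] = 5.415, so f = 0.03411.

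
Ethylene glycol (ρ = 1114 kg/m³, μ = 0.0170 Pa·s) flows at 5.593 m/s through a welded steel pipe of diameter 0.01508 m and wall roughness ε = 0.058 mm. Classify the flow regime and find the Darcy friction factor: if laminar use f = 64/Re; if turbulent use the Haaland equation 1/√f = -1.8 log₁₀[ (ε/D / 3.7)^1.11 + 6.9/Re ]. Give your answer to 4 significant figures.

f ≈ 0.04051

Re = ρVD/μ = 1114·5.593·0.01508/0.017 = 5527.
Re > 4000 → turbulent. ε/D = 5.8e-05/0.01508 = 0.00385; Haaland: 1/√f = -1.8 log₁₀[0.000488 + 0.00125] = 4.968, so f = 0.04051.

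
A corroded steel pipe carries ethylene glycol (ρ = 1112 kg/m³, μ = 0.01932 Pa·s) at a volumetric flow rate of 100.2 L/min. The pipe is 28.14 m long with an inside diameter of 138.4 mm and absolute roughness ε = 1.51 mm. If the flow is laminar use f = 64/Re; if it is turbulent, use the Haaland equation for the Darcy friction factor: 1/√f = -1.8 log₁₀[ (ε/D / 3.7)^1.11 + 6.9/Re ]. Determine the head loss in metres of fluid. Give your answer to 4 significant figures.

h_f ≈ 0.009243 m

Q = 100.2 L/min = 100.2/60000 = 0.00167 m³/s.
Cross-sectional area A = πD²/4 = π(0.1384)²/4 = 0.01504 m²; mean velocity V = Q/A = 0.00167/0.01504 = 0.111 m/s.
Reynolds number Re = ρVD/μ = 1112 · 0.111 · 0.1384 / 0.0193 = 884.3.
Re < 2300 → laminar flow, so f = 64/Re = 64/884.3 = 0.07238 (the turbulent correlation is not needed).
Darcy-Weisbach: ΔP = f(L/D)(ρV²/2) = 0.07238·(28.14/0.1384)·(1112·0.111²/2) = 0.07238·203.3·6.851 = 100.8 Pa.
Head loss h_f = ΔP/(ρg) = 100.8/(1112·9.81) = 0.009243 m.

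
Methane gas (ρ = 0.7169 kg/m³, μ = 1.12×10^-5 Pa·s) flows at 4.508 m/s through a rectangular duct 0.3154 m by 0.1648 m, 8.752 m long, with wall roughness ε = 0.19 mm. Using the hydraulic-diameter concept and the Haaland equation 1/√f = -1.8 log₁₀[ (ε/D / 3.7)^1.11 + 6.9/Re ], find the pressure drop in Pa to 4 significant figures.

Hydraulic diameter D_h = 4A/P = 4·(0.3154·0.1648)/(2·(0.3154+0.1648)) = 0.2079/0.9604 = 0.2165 m.
Re = ρVD_h/μ = 0.7169·4.508·0.2165/1.12e-05 = 6.247e+04.
ε/D_h = 0.00019/0.2165 = 0.000878; Haaland gives 1/√f = -1.8 log₁₀[9.47e-05+0.00011] = 6.638, so f = 0.02269.
ΔP = f(L/D_h)(ρV²/2) = 0.02269·8.752/0.2165·7.284 = 6.683 Pa.

ΔP ≈ 6.683 Pa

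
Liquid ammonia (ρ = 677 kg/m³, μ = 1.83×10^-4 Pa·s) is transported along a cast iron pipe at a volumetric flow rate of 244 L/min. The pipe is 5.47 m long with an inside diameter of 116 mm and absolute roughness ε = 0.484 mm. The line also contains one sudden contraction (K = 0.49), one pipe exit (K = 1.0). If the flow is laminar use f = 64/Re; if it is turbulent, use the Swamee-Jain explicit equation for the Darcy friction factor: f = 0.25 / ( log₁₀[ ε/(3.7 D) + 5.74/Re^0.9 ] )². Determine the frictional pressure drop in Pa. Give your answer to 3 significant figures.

Q = 244 L/min = 244/60000 = 0.004067 m³/s.
Cross-sectional area A = πD²/4 = π(0.116)²/4 = 0.01057 m²; mean velocity V = Q/A = 0.004067/0.01057 = 0.3848 m/s.
Reynolds number Re = ρVD/μ = 677 · 0.3848 · 0.116 / 0.000183 = 1.651e+05.
Re > 4000 → turbulent. Relative roughness ε/D = 0.000484/0.116 = 0.00417. Swamee-Jain: f = 0.25/(log₁₀[0.00417/3.7 + 5.74/1.651e+05^0.9])² = 0.25/(log₁₀[0.00113 + 0.000116])² = 0.25/(-2.905)² = 0.02962.
Total minor-loss coefficient ΣK = 1·0.49 + 1·1 = 1.49.
ΔP = [f·L/D + ΣK]·(ρV²/2) = [0.02962·5.47/0.116 + 1.49]·(677·0.3848²/2) = [1.397 + 1.49]·50.12 = 144.7 Pa.

ΔP ≈ 145 Pa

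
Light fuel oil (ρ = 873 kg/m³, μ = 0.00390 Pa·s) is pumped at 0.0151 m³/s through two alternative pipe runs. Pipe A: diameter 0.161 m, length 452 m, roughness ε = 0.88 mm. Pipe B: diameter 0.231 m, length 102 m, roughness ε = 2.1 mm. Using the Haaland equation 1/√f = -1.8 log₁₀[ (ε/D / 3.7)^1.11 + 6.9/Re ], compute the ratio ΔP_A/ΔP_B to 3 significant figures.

ΔP_A/ΔP_B ≈ 23.1

Pipe A: V = Q/A = 0.0151/0.02036 = 0.7417 m/s; Re = 2.673e+04; ε/D = 0.00547; Haaland → f = 0.03409; ΔP_A = f(L/D)(ρV²/2) = 2.298e+04 Pa.
Pipe B: V = Q/A = 0.0151/0.04191 = 0.3603 m/s; Re = 1.863e+04; ε/D = 0.00909; Haaland → f = 0.03978; ΔP_B = f(L/D)(ρV²/2) = 995.3 Pa.
ΔP_A/ΔP_B = 2.298e+04/995.3 = 23.1.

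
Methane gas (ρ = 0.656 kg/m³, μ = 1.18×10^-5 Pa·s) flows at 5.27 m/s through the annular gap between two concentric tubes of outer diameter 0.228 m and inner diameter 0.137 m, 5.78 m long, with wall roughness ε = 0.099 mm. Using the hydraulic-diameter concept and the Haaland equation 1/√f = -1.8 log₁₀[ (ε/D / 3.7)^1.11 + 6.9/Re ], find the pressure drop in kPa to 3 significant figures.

Hydraulic diameter D_h = 4A/P = D_o - D_i = 0.228 - 0.137 = 0.091 m.
Re = ρVD_h/μ = 0.656·5.27·0.091/1.18e-05 = 2.666e+04.
ε/D_h = 9.9e-05/0.091 = 0.00109; Haaland gives 1/√f = -1.8 log₁₀[0.00012+0.000259] = 6.158, so f = 0.02637.
ΔP = f(L/D_h)(ρV²/2) = 0.02637·5.78/0.091·9.11 = 15.26 Pa.
ΔP = 0.0153 kPa.

ΔP ≈ 0.0153 kPa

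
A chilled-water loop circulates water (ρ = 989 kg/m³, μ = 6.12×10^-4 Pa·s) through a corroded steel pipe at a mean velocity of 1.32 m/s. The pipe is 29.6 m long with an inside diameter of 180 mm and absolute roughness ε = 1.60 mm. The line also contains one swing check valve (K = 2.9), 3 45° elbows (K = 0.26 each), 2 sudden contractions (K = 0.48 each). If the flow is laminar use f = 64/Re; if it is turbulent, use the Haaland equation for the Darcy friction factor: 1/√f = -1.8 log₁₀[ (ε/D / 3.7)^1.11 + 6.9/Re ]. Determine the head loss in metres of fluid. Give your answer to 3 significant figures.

h_f ≈ 0.948 m

Reynolds number Re = ρVD/μ = 989 · 1.32 · 0.18 / 0.000612 = 3.84e+05.
Re > 4000 → turbulent. Relative roughness ε/D = 0.0016/0.18 = 0.00889. Haaland: 1/√f = -1.8 log₁₀[(0.00889/3.7)^1.11 + 6.9/3.84e+05] = -1.8 log₁₀[0.00124 + 1.8e-05] = 5.222, so f = 0.03667.
Total minor-loss coefficient ΣK = 1·2.9 + 3·0.26 + 2·0.48 = 4.64.
ΔP = [f·L/D + ΣK]·(ρV²/2) = [0.03667·29.6/0.18 + 4.64]·(989·1.32²/2) = [6.03 + 4.64]·861.6 = 9193 Pa.
Head loss h_f = ΔP/(ρg) = 9193/(989·9.81) = 0.948 m.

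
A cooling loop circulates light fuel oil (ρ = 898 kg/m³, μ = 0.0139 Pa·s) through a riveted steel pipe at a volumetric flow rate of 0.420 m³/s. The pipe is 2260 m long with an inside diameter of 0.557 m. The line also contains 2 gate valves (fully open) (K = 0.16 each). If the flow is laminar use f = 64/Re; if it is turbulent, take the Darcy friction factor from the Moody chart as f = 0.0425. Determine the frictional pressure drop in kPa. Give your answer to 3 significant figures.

ΔP ≈ 230 kPa

Cross-sectional area A = πD²/4 = π(0.557)²/4 = 0.2437 m²; mean velocity V = Q/A = 0.42/0.2437 = 1.724 m/s.
Reynolds number Re = ρVD/μ = 898 · 1.724 · 0.557 / 0.0139 = 6.202e+04.
Re > 4000 → turbulent; use the Moody-chart value f = 0.0425.
Total minor-loss coefficient ΣK = 2·0.16 = 0.32.
ΔP = [f·L/D + ΣK]·(ρV²/2) = [0.0425·2260/0.557 + 0.32]·(898·1.724²/2) = [172.4 + 0.32]·1334 = 2.305e+05 Pa.
ΔP = 2.305e+05 Pa = 230 kPa.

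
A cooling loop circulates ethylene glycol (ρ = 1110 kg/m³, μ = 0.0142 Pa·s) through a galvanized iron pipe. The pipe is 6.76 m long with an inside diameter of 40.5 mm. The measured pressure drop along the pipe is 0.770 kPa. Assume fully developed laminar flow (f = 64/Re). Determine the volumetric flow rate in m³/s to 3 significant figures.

For laminar flow, f = 64/Re with Re = ρVD/μ, so Darcy-Weisbach reduces to ΔP = 32μLV/D². Solving for V: V = ΔP·D²/(32μL) = 770·(0.0405)²/(32·0.0142·6.76) = 0.4112 m/s.
Check: Re = ρVD/μ = 1110·0.4112·0.0405/0.0142 = 1302 < 2300, so the laminar assumption holds.
Q = V·A = 0.4112·(π/4·0.0405²) = 0.0005297 m³/s = 5.30×10^-4 m³/s.

Q ≈ 5.30×10^-4 m³/s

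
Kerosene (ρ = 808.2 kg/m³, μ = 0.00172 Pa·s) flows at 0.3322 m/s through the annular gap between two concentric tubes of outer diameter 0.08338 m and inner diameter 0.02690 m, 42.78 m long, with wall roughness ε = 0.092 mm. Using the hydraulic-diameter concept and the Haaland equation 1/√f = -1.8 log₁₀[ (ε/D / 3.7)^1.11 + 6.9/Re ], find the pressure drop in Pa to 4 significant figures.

Hydraulic diameter D_h = 4A/P = D_o - D_i = 0.08338 - 0.0269 = 0.05648 m.
Re = ρVD_h/μ = 808.2·0.3322·0.05648/0.00172 = 8816.
ε/D_h = 9.2e-05/0.05648 = 0.00163; Haaland gives 1/√f = -1.8 log₁₀[0.000188+0.000783] = 5.423, so f = 0.034.
ΔP = f(L/D_h)(ρV²/2) = 0.034·42.78/0.05648·44.6 = 1148 Pa.

ΔP ≈ 1148 Pa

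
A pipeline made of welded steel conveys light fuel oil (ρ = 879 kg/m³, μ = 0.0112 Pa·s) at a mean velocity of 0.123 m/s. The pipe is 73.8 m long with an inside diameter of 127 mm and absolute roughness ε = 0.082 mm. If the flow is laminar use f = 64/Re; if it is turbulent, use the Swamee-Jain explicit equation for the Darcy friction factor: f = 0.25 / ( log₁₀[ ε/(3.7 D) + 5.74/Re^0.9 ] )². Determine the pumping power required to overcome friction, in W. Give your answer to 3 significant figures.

Reynolds number Re = ρVD/μ = 879 · 0.123 · 0.127 / 0.0112 = 1226.
Re < 2300 → laminar flow, so f = 64/Re = 64/1226 = 0.0522 (the turbulent correlation is not needed).
Darcy-Weisbach: ΔP = f(L/D)(ρV²/2) = 0.0522·(73.8/0.127)·(879·0.123²/2) = 0.0522·581.1·6.649 = 201.7 Pa.
Q = V·A = 0.123·0.01267 = 0.001558 m³/s.
Pumping power P = QΔP = 0.001558·201.7 = 0.3143 W = 0.314 W.

P ≈ 0.314 W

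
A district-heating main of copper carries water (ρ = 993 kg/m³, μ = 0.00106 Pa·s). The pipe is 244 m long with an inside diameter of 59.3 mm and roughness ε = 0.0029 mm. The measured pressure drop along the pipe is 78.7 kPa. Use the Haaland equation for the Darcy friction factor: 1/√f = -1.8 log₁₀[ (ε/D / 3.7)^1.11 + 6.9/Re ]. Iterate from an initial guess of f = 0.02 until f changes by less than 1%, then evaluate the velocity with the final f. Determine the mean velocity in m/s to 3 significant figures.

V ≈ 1.43 m/s

Rearranging Darcy-Weisbach: V = √(2·ΔP·D/(f·L·ρ)). With ε/D = 2.9e-06/0.0593 = 4.89e-05, iterate starting from f = 0.02:
  f = 0.02 → V = √(2·7.87e+04·0.0593/(0.02·244·993)) = 1.388 m/s; Re = ρVD/μ = 7.71e+04; f → 0.019
  f = 0.019 → V = 1.424 m/s; Re = 7.909e+04; f → 0.0189
Converged (Δf/f < 1%). With the final f = 0.0189: V = √(2·7.87e+04·0.0593/(0.0189·244·993)) = 1.427 m/s.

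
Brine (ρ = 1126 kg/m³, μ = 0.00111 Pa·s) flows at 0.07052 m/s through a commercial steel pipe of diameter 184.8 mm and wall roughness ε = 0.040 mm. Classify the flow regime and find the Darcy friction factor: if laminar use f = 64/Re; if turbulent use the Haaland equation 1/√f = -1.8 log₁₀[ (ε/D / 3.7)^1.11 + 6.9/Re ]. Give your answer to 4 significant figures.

Re = ρVD/μ = 1126·0.07052·0.1848/0.00111 = 1.322e+04.
Re > 4000 → turbulent. ε/D = 4e-05/0.1848 = 0.000216; Haaland: 1/√f = -1.8 log₁₀[2e-05 + 0.000522] = 5.879, so f = 0.02893.

f ≈ 0.02893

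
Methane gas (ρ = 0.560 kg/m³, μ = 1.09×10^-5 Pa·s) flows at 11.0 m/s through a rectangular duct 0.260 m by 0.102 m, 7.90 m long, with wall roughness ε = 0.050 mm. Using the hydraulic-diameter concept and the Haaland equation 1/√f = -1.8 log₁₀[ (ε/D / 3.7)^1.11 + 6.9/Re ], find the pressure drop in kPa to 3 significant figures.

Hydraulic diameter D_h = 4A/P = 4·(0.26·0.102)/(2·(0.26+0.102)) = 0.1061/0.724 = 0.1465 m.
Re = ρVD_h/μ = 0.56·11·0.1465/1.09e-05 = 8.28e+04.
ε/D_h = 5e-05/0.1465 = 0.000341; Haaland gives 1/√f = -1.8 log₁₀[3.32e-05+8.33e-05] = 7.08, so f = 0.01995.
ΔP = f(L/D_h)(ρV²/2) = 0.01995·7.9/0.1465·33.88 = 36.44 Pa.
ΔP = 0.0364 kPa.

ΔP ≈ 0.0364 kPa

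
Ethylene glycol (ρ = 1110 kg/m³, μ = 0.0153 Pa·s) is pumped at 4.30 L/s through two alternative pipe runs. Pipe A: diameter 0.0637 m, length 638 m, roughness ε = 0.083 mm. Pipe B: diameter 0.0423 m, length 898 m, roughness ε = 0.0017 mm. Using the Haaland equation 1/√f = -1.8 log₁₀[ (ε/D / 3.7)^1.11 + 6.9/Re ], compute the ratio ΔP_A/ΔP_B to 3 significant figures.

ΔP_A/ΔP_B ≈ 0.107

Pipe A: V = Q/A = 0.0043/0.003187 = 1.349 m/s; Re = 6235; ε/D = 0.0013; Haaland → f = 0.03665; ΔP_A = f(L/D)(ρV²/2) = 3.709e+05 Pa.
Pipe B: V = Q/A = 0.0043/0.001405 = 3.06 m/s; Re = 9390; ε/D = 4.02e-05; Haaland → f = 0.03146; ΔP_B = f(L/D)(ρV²/2) = 3.471e+06 Pa.
ΔP_A/ΔP_B = 3.709e+05/3.471e+06 = 0.107.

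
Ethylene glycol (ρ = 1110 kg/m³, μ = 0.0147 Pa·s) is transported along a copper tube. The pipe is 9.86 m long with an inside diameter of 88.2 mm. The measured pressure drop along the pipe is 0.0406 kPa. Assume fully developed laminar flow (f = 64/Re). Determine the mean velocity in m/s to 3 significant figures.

V ≈ 0.0681 m/s

For laminar flow, f = 64/Re with Re = ρVD/μ, so Darcy-Weisbach reduces to ΔP = 32μLV/D². Solving for V: V = ΔP·D²/(32μL) = 40.6·(0.0882)²/(32·0.0147·9.86) = 0.0681 m/s.
Check: Re = ρVD/μ = 1110·0.0681·0.0882/0.0147 = 453.5 < 2300, so the laminar assumption holds.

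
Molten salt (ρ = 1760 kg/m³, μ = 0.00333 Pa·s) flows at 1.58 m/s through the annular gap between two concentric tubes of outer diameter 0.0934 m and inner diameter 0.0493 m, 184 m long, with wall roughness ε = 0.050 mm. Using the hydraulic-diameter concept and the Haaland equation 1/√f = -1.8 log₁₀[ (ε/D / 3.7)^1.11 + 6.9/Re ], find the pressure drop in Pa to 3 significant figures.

Hydraulic diameter D_h = 4A/P = D_o - D_i = 0.0934 - 0.0493 = 0.0441 m.
Re = ρVD_h/μ = 1760·1.58·0.0441/0.00333 = 3.683e+04.
ε/D_h = 5e-05/0.0441 = 0.00113; Haaland gives 1/√f = -1.8 log₁₀[0.000126+0.000187] = 6.308, so f = 0.02514.
ΔP = f(L/D_h)(ρV²/2) = 0.02514·184/0.0441·2197 = 2.304e+05 Pa.

ΔP ≈ 230000 Pa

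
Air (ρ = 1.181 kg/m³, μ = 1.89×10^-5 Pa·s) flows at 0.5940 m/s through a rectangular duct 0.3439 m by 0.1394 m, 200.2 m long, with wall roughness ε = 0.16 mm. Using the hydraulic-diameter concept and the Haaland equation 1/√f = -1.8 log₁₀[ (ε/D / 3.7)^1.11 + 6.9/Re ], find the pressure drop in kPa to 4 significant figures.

ΔP ≈ 0.007259 kPa

Hydraulic diameter D_h = 4A/P = 4·(0.3439·0.1394)/(2·(0.3439+0.1394)) = 0.1918/0.9666 = 0.1984 m.
Re = ρVD_h/μ = 1.181·0.594·0.1984/1.89e-05 = 7363.
ε/D_h = 0.00016/0.1984 = 0.000807; Haaland gives 1/√f = -1.8 log₁₀[8.62e-05+0.000937] = 5.382, so f = 0.03452.
ΔP = f(L/D_h)(ρV²/2) = 0.03452·200.2/0.1984·0.2083 = 7.259 Pa.
ΔP = 0.007259 kPa.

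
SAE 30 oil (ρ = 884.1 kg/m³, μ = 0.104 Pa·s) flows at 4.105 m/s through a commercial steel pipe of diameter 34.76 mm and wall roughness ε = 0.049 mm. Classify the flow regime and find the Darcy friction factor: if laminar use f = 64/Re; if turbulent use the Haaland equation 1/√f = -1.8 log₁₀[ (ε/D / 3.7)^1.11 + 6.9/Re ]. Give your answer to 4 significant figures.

Re = ρVD/μ = 884.1·4.105·0.03476/0.104 = 1213.
Re < 2300 → laminar, so f = 64/Re = 0.05276 (roughness is irrelevant in laminar flow).

f ≈ 0.05276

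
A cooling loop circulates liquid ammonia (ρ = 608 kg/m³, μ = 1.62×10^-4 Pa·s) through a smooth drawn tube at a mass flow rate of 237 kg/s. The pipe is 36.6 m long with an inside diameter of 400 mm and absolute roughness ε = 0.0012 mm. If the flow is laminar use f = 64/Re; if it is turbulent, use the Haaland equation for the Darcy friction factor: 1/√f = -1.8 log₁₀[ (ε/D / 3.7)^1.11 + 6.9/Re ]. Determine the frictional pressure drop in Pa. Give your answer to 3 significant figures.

ΔP ≈ 2470 Pa

A = πD²/4 = π(0.4)²/4 = 0.1257 m²; mean velocity V = ṁ/(ρA) = 237/(608 · 0.1257) = 3.102 m/s.
Reynolds number Re = ρVD/μ = 608 · 3.102 · 0.4 / 0.000162 = 4.657e+06.
Re > 4000 → turbulent. Relative roughness ε/D = 1.2e-06/0.4 = 3e-06. Haaland: 1/√f = -1.8 log₁₀[(3e-06/3.7)^1.11 + 6.9/4.657e+06] = -1.8 log₁₀[1.73e-07 + 1.48e-06] = 10.41, so f = 0.009235.
Darcy-Weisbach: ΔP = f(L/D)(ρV²/2) = 0.009235·(36.6/0.4)·(608·3.102²/2) = 0.009235·91.5·2925 = 2472 Pa.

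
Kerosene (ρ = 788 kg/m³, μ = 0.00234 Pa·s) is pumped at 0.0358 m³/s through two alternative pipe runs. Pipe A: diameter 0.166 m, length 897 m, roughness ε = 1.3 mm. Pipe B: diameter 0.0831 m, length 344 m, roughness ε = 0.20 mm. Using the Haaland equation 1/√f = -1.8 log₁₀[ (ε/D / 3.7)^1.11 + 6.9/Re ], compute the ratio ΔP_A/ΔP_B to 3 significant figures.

Pipe A: V = Q/A = 0.0358/0.02164 = 1.654 m/s; Re = 9.247e+04; ε/D = 0.00783; Haaland → f = 0.03572; ΔP_A = f(L/D)(ρV²/2) = 2.081e+05 Pa.
Pipe B: V = Q/A = 0.0358/0.005424 = 6.601 m/s; Re = 1.847e+05; ε/D = 0.00241; Haaland → f = 0.02542; ΔP_B = f(L/D)(ρV²/2) = 1.806e+06 Pa.
ΔP_A/ΔP_B = 2.081e+05/1.806e+06 = 0.115.

ΔP_A/ΔP_B ≈ 0.115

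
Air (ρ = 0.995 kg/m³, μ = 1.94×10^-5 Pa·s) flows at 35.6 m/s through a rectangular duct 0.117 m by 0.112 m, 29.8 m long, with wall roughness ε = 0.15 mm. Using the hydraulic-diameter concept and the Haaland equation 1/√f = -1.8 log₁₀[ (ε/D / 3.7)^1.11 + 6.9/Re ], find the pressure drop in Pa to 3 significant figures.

ΔP ≈ 3620 Pa

Hydraulic diameter D_h = 4A/P = 4·(0.117·0.112)/(2·(0.117+0.112)) = 0.05242/0.458 = 0.1144 m.
Re = ρVD_h/μ = 0.995·35.6·0.1144/1.94e-05 = 2.09e+05.
ε/D_h = 0.00015/0.1144 = 0.00131; Haaland gives 1/√f = -1.8 log₁₀[0.000148+3.3e-05] = 6.737, so f = 0.02203.
ΔP = f(L/D_h)(ρV²/2) = 0.02203·29.8/0.1144·630.5 = 3617 Pa.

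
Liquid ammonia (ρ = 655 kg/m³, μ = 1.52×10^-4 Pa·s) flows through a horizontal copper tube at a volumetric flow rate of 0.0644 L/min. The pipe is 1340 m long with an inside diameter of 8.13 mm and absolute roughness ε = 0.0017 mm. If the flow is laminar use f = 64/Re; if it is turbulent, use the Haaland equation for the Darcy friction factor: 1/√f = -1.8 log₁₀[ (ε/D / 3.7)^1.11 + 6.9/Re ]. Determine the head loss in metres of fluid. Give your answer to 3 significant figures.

h_f ≈ 0.317 m

Q = 0.0644 L/min = 0.0644/60000 = 1.073e-06 m³/s.
Cross-sectional area A = πD²/4 = π(0.00813)²/4 = 5.191e-05 m²; mean velocity V = Q/A = 1.073e-06/5.191e-05 = 0.02068 m/s.
Reynolds number Re = ρVD/μ = 655 · 0.02068 · 0.00813 / 0.000152 = 724.4.
Re < 2300 → laminar flow, so f = 64/Re = 64/724.4 = 0.08835 (the turbulent correlation is not needed).
Darcy-Weisbach: ΔP = f(L/D)(ρV²/2) = 0.08835·(1340/0.00813)·(655·0.02068²/2) = 0.08835·1.648e+05·0.14 = 2039 Pa.
Head loss h_f = ΔP/(ρg) = 2039/(655·9.81) = 0.317 m.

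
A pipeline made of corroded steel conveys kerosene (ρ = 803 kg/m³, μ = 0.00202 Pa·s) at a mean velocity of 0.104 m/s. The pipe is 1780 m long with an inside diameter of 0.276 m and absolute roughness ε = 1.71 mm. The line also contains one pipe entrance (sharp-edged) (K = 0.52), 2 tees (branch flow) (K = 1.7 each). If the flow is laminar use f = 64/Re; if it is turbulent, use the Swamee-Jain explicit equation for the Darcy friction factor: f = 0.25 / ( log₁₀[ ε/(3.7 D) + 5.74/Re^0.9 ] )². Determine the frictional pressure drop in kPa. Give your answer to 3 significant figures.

ΔP ≈ 1.11 kPa

Reynolds number Re = ρVD/μ = 803 · 0.104 · 0.276 / 0.00202 = 1.141e+04.
Re > 4000 → turbulent. Relative roughness ε/D = 0.00171/0.276 = 0.0062. Swamee-Jain: f = 0.25/(log₁₀[0.0062/3.7 + 5.74/1.141e+04^0.9])² = 0.25/(log₁₀[0.00167 + 0.00128])² = 0.25/(-2.529)² = 0.03907.
Total minor-loss coefficient ΣK = 1·0.52 + 2·1.7 = 3.92.
ΔP = [f·L/D + ΣK]·(ρV²/2) = [0.03907·1780/0.276 + 3.92]·(803·0.104²/2) = [252 + 3.92]·4.343 = 1111 Pa.
ΔP = 1111 Pa = 1.11 kPa.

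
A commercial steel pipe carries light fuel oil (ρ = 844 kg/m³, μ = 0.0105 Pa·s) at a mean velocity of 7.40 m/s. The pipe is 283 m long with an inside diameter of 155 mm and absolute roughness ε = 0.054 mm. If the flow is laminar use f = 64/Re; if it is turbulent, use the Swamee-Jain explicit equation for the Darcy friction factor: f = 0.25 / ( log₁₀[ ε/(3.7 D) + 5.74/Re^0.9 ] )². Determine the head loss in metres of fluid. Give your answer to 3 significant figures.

h_f ≈ 102 m

Reynolds number Re = ρVD/μ = 844 · 7.4 · 0.155 / 0.0105 = 9.22e+04.
Re > 4000 → turbulent. Relative roughness ε/D = 5.4e-05/0.155 = 0.000348. Swamee-Jain: f = 0.25/(log₁₀[0.000348/3.7 + 5.74/9.22e+04^0.9])² = 0.25/(log₁₀[9.42e-05 + 0.000195])² = 0.25/(-3.538)² = 0.01997.
Darcy-Weisbach: ΔP = f(L/D)(ρV²/2) = 0.01997·(283/0.155)·(844·7.4²/2) = 0.01997·1826·2.311e+04 = 8.425e+05 Pa.
Head loss h_f = ΔP/(ρg) = 8.425e+05/(844·9.81) = 102 m.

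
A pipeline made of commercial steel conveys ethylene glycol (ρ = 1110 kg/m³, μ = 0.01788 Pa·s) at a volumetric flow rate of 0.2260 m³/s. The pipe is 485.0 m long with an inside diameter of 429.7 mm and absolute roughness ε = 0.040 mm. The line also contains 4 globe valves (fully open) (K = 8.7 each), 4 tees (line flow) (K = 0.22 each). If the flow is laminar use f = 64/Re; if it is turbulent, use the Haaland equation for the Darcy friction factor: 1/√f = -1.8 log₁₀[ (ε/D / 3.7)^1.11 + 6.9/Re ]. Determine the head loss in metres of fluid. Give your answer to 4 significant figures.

Cross-sectional area A = πD²/4 = π(0.4297)²/4 = 0.145 m²; mean velocity V = Q/A = 0.226/0.145 = 1.558 m/s.
Reynolds number Re = ρVD/μ = 1110 · 1.558 · 0.4297 / 0.0179 = 4.157e+04.
Re > 4000 → turbulent. Relative roughness ε/D = 4e-05/0.4297 = 9.31e-05. Haaland: 1/√f = -1.8 log₁₀[(9.31e-05/3.7)^1.11 + 6.9/4.157e+04] = -1.8 log₁₀[7.85e-06 + 0.000166] = 6.768, so f = 0.02183.
Total minor-loss coefficient ΣK = 4·8.7 + 4·0.22 = 35.7.
ΔP = [f·L/D + ΣK]·(ρV²/2) = [0.02183·485/0.4297 + 35.7]·(1110·1.558²/2) = [24.64 + 35.7]·1348 = 8.131e+04 Pa.
Head loss h_f = ΔP/(ρg) = 8.131e+04/(1110·9.81) = 7.467 m.

h_f ≈ 7.467 m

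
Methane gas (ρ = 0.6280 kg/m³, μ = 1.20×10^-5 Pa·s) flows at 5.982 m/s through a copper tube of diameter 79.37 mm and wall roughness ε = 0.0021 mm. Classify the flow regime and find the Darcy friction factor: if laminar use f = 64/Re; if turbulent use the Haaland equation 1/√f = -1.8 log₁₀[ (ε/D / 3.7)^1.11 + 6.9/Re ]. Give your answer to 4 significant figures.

f ≈ 0.02444

Re = ρVD/μ = 0.628·5.982·0.07937/1.2e-05 = 2.485e+04.
Re > 4000 → turbulent. ε/D = 2.1e-06/0.07937 = 2.65e-05; Haaland: 1/√f = -1.8 log₁₀[1.94e-06 + 0.000278] = 6.396, so f = 0.02444.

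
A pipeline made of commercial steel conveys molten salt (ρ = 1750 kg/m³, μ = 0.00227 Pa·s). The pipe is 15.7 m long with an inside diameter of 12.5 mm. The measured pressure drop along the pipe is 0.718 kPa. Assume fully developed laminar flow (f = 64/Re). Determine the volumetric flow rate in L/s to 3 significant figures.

For laminar flow, f = 64/Re with Re = ρVD/μ, so Darcy-Weisbach reduces to ΔP = 32μLV/D². Solving for V: V = ΔP·D²/(32μL) = 718·(0.0125)²/(32·0.00227·15.7) = 0.09837 m/s.
Check: Re = ρVD/μ = 1750·0.09837·0.0125/0.00227 = 948 < 2300, so the laminar assumption holds.
Q = V·A = 0.09837·(π/4·0.0125²) = 1.207e-05 m³/s = 0.0121 L/s.

Q ≈ 0.0121 L/s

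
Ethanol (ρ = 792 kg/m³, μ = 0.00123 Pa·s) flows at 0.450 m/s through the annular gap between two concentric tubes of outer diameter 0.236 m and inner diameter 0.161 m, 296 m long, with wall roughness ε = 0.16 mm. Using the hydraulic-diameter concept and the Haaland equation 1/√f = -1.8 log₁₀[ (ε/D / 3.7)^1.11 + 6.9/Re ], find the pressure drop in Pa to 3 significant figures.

Hydraulic diameter D_h = 4A/P = D_o - D_i = 0.236 - 0.161 = 0.075 m.
Re = ρVD_h/μ = 792·0.45·0.075/0.00123 = 2.173e+04.
ε/D_h = 0.00016/0.075 = 0.00213; Haaland gives 1/√f = -1.8 log₁₀[0.000254+0.000318] = 5.838, so f = 0.02934.
ΔP = f(L/D_h)(ρV²/2) = 0.02934·296/0.075·80.19 = 9287 Pa.

ΔP ≈ 9290 Pa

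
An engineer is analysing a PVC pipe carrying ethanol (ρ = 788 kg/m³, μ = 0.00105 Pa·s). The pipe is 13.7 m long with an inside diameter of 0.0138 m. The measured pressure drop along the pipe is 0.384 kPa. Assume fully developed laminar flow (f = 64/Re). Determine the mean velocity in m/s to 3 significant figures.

V ≈ 0.159 m/s

For laminar flow, f = 64/Re with Re = ρVD/μ, so Darcy-Weisbach reduces to ΔP = 32μLV/D². Solving for V: V = ΔP·D²/(32μL) = 384·(0.0138)²/(32·0.00105·13.7) = 0.1589 m/s.
Check: Re = ρVD/μ = 788·0.1589·0.0138/0.00105 = 1645 < 2300, so the laminar assumption holds.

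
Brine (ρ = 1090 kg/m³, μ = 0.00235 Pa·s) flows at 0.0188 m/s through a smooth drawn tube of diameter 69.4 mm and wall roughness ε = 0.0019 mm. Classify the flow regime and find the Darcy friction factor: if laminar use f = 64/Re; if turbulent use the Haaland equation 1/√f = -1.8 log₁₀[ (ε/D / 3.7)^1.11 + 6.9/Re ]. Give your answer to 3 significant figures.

Re = ρVD/μ = 1090·0.0188·0.0694/0.00235 = 605.2.
Re < 2300 → laminar, so f = 64/Re = 0.1058 (roughness is irrelevant in laminar flow).

f ≈ 0.106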